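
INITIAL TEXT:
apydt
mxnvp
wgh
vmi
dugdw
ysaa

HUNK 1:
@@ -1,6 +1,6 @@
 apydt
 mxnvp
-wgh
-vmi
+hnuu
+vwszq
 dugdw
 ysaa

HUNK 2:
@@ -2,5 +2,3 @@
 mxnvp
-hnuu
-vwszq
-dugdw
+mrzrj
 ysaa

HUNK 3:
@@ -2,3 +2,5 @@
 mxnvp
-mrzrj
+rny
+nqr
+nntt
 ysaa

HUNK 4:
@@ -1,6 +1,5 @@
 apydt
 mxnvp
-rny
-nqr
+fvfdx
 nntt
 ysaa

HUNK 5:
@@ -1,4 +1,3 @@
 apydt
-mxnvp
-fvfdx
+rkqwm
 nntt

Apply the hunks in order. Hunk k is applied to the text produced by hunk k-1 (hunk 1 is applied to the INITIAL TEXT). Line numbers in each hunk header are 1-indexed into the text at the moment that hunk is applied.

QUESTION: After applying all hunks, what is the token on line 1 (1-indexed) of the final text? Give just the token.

Answer: apydt

Derivation:
Hunk 1: at line 1 remove [wgh,vmi] add [hnuu,vwszq] -> 6 lines: apydt mxnvp hnuu vwszq dugdw ysaa
Hunk 2: at line 2 remove [hnuu,vwszq,dugdw] add [mrzrj] -> 4 lines: apydt mxnvp mrzrj ysaa
Hunk 3: at line 2 remove [mrzrj] add [rny,nqr,nntt] -> 6 lines: apydt mxnvp rny nqr nntt ysaa
Hunk 4: at line 1 remove [rny,nqr] add [fvfdx] -> 5 lines: apydt mxnvp fvfdx nntt ysaa
Hunk 5: at line 1 remove [mxnvp,fvfdx] add [rkqwm] -> 4 lines: apydt rkqwm nntt ysaa
Final line 1: apydt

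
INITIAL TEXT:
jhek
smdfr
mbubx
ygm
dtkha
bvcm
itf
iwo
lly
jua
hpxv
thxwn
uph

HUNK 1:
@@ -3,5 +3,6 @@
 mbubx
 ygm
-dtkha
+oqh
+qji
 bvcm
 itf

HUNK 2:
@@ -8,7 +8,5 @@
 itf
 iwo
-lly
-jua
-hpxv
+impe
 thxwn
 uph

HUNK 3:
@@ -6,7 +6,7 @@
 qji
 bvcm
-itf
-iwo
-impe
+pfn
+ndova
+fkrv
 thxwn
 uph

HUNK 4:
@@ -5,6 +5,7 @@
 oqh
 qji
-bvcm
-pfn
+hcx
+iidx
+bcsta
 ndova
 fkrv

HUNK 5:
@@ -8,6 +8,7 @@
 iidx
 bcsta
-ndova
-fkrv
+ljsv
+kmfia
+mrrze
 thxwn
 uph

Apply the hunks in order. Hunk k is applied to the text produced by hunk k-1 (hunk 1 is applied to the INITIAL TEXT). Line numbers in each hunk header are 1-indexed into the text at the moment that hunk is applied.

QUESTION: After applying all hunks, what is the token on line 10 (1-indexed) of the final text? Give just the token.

Hunk 1: at line 3 remove [dtkha] add [oqh,qji] -> 14 lines: jhek smdfr mbubx ygm oqh qji bvcm itf iwo lly jua hpxv thxwn uph
Hunk 2: at line 8 remove [lly,jua,hpxv] add [impe] -> 12 lines: jhek smdfr mbubx ygm oqh qji bvcm itf iwo impe thxwn uph
Hunk 3: at line 6 remove [itf,iwo,impe] add [pfn,ndova,fkrv] -> 12 lines: jhek smdfr mbubx ygm oqh qji bvcm pfn ndova fkrv thxwn uph
Hunk 4: at line 5 remove [bvcm,pfn] add [hcx,iidx,bcsta] -> 13 lines: jhek smdfr mbubx ygm oqh qji hcx iidx bcsta ndova fkrv thxwn uph
Hunk 5: at line 8 remove [ndova,fkrv] add [ljsv,kmfia,mrrze] -> 14 lines: jhek smdfr mbubx ygm oqh qji hcx iidx bcsta ljsv kmfia mrrze thxwn uph
Final line 10: ljsv

Answer: ljsv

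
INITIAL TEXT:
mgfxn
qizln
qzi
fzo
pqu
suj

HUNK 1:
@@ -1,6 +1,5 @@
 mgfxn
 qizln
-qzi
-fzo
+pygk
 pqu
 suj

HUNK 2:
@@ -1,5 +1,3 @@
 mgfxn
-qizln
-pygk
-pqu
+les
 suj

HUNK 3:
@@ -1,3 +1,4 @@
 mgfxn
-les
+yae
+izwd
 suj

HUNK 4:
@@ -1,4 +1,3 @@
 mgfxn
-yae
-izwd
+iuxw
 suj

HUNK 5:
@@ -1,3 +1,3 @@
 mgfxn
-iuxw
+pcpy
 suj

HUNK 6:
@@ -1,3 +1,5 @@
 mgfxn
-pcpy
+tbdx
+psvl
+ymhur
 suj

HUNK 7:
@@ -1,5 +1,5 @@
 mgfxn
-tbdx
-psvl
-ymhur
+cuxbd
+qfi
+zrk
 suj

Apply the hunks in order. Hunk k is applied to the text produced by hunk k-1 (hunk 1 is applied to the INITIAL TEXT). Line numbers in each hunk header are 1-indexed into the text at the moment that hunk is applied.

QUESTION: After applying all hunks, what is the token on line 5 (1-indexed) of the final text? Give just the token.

Hunk 1: at line 1 remove [qzi,fzo] add [pygk] -> 5 lines: mgfxn qizln pygk pqu suj
Hunk 2: at line 1 remove [qizln,pygk,pqu] add [les] -> 3 lines: mgfxn les suj
Hunk 3: at line 1 remove [les] add [yae,izwd] -> 4 lines: mgfxn yae izwd suj
Hunk 4: at line 1 remove [yae,izwd] add [iuxw] -> 3 lines: mgfxn iuxw suj
Hunk 5: at line 1 remove [iuxw] add [pcpy] -> 3 lines: mgfxn pcpy suj
Hunk 6: at line 1 remove [pcpy] add [tbdx,psvl,ymhur] -> 5 lines: mgfxn tbdx psvl ymhur suj
Hunk 7: at line 1 remove [tbdx,psvl,ymhur] add [cuxbd,qfi,zrk] -> 5 lines: mgfxn cuxbd qfi zrk suj
Final line 5: suj

Answer: suj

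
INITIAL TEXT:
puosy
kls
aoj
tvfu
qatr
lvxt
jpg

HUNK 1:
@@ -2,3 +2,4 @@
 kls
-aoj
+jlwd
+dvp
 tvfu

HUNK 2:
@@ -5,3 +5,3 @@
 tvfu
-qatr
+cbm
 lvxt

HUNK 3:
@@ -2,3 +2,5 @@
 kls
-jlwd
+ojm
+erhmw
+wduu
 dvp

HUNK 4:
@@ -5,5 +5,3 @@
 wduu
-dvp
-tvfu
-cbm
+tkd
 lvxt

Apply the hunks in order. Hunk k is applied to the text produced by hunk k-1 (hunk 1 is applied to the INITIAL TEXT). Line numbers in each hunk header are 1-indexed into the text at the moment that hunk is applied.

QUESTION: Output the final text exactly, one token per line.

Answer: puosy
kls
ojm
erhmw
wduu
tkd
lvxt
jpg

Derivation:
Hunk 1: at line 2 remove [aoj] add [jlwd,dvp] -> 8 lines: puosy kls jlwd dvp tvfu qatr lvxt jpg
Hunk 2: at line 5 remove [qatr] add [cbm] -> 8 lines: puosy kls jlwd dvp tvfu cbm lvxt jpg
Hunk 3: at line 2 remove [jlwd] add [ojm,erhmw,wduu] -> 10 lines: puosy kls ojm erhmw wduu dvp tvfu cbm lvxt jpg
Hunk 4: at line 5 remove [dvp,tvfu,cbm] add [tkd] -> 8 lines: puosy kls ojm erhmw wduu tkd lvxt jpg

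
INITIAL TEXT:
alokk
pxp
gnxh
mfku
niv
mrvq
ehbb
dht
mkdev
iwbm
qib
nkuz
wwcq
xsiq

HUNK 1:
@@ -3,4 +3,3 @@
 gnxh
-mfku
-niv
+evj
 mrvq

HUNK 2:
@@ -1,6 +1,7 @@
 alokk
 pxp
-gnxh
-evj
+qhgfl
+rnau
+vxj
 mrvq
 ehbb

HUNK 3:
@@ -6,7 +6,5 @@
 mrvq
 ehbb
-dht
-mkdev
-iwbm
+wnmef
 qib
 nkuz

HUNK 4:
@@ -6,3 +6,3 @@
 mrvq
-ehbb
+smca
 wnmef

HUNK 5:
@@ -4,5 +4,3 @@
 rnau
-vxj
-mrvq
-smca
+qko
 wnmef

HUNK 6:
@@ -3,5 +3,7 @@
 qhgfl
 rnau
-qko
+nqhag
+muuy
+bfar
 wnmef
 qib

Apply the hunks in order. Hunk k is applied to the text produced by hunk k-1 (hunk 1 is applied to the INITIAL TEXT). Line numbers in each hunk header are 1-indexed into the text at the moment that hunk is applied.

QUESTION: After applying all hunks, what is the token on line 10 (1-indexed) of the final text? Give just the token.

Answer: nkuz

Derivation:
Hunk 1: at line 3 remove [mfku,niv] add [evj] -> 13 lines: alokk pxp gnxh evj mrvq ehbb dht mkdev iwbm qib nkuz wwcq xsiq
Hunk 2: at line 1 remove [gnxh,evj] add [qhgfl,rnau,vxj] -> 14 lines: alokk pxp qhgfl rnau vxj mrvq ehbb dht mkdev iwbm qib nkuz wwcq xsiq
Hunk 3: at line 6 remove [dht,mkdev,iwbm] add [wnmef] -> 12 lines: alokk pxp qhgfl rnau vxj mrvq ehbb wnmef qib nkuz wwcq xsiq
Hunk 4: at line 6 remove [ehbb] add [smca] -> 12 lines: alokk pxp qhgfl rnau vxj mrvq smca wnmef qib nkuz wwcq xsiq
Hunk 5: at line 4 remove [vxj,mrvq,smca] add [qko] -> 10 lines: alokk pxp qhgfl rnau qko wnmef qib nkuz wwcq xsiq
Hunk 6: at line 3 remove [qko] add [nqhag,muuy,bfar] -> 12 lines: alokk pxp qhgfl rnau nqhag muuy bfar wnmef qib nkuz wwcq xsiq
Final line 10: nkuz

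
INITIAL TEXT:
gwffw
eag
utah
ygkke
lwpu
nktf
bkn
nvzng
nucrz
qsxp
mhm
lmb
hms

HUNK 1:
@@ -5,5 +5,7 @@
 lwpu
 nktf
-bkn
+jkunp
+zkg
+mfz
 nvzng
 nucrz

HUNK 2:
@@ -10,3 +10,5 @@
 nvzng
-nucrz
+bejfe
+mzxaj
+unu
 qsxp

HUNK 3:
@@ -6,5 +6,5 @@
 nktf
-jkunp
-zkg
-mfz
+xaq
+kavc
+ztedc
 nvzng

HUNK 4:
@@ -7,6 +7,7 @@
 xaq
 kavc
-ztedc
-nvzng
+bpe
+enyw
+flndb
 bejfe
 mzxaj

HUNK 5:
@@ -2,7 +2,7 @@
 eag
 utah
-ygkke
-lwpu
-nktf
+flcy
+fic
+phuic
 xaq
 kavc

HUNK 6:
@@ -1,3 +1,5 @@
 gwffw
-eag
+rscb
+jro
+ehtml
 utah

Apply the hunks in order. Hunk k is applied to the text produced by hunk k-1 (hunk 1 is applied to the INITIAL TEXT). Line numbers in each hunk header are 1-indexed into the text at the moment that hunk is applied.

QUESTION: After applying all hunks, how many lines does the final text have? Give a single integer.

Answer: 20

Derivation:
Hunk 1: at line 5 remove [bkn] add [jkunp,zkg,mfz] -> 15 lines: gwffw eag utah ygkke lwpu nktf jkunp zkg mfz nvzng nucrz qsxp mhm lmb hms
Hunk 2: at line 10 remove [nucrz] add [bejfe,mzxaj,unu] -> 17 lines: gwffw eag utah ygkke lwpu nktf jkunp zkg mfz nvzng bejfe mzxaj unu qsxp mhm lmb hms
Hunk 3: at line 6 remove [jkunp,zkg,mfz] add [xaq,kavc,ztedc] -> 17 lines: gwffw eag utah ygkke lwpu nktf xaq kavc ztedc nvzng bejfe mzxaj unu qsxp mhm lmb hms
Hunk 4: at line 7 remove [ztedc,nvzng] add [bpe,enyw,flndb] -> 18 lines: gwffw eag utah ygkke lwpu nktf xaq kavc bpe enyw flndb bejfe mzxaj unu qsxp mhm lmb hms
Hunk 5: at line 2 remove [ygkke,lwpu,nktf] add [flcy,fic,phuic] -> 18 lines: gwffw eag utah flcy fic phuic xaq kavc bpe enyw flndb bejfe mzxaj unu qsxp mhm lmb hms
Hunk 6: at line 1 remove [eag] add [rscb,jro,ehtml] -> 20 lines: gwffw rscb jro ehtml utah flcy fic phuic xaq kavc bpe enyw flndb bejfe mzxaj unu qsxp mhm lmb hms
Final line count: 20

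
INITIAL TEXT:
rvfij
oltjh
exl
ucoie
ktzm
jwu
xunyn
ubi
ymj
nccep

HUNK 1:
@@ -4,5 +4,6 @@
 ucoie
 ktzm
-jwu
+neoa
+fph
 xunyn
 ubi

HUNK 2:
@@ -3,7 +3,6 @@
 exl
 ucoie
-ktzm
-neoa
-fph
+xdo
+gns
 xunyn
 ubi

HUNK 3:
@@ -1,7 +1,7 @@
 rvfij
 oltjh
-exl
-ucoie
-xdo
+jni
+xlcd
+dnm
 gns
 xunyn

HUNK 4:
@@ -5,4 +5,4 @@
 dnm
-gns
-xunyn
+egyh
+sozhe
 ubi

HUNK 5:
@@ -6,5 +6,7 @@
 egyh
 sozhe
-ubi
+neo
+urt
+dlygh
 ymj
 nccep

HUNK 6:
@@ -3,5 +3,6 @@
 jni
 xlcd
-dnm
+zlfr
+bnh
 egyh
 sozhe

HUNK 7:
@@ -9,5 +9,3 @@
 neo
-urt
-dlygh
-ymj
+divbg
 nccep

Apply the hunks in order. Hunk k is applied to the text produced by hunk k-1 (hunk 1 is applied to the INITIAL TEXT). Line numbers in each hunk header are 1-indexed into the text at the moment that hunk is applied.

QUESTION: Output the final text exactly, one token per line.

Answer: rvfij
oltjh
jni
xlcd
zlfr
bnh
egyh
sozhe
neo
divbg
nccep

Derivation:
Hunk 1: at line 4 remove [jwu] add [neoa,fph] -> 11 lines: rvfij oltjh exl ucoie ktzm neoa fph xunyn ubi ymj nccep
Hunk 2: at line 3 remove [ktzm,neoa,fph] add [xdo,gns] -> 10 lines: rvfij oltjh exl ucoie xdo gns xunyn ubi ymj nccep
Hunk 3: at line 1 remove [exl,ucoie,xdo] add [jni,xlcd,dnm] -> 10 lines: rvfij oltjh jni xlcd dnm gns xunyn ubi ymj nccep
Hunk 4: at line 5 remove [gns,xunyn] add [egyh,sozhe] -> 10 lines: rvfij oltjh jni xlcd dnm egyh sozhe ubi ymj nccep
Hunk 5: at line 6 remove [ubi] add [neo,urt,dlygh] -> 12 lines: rvfij oltjh jni xlcd dnm egyh sozhe neo urt dlygh ymj nccep
Hunk 6: at line 3 remove [dnm] add [zlfr,bnh] -> 13 lines: rvfij oltjh jni xlcd zlfr bnh egyh sozhe neo urt dlygh ymj nccep
Hunk 7: at line 9 remove [urt,dlygh,ymj] add [divbg] -> 11 lines: rvfij oltjh jni xlcd zlfr bnh egyh sozhe neo divbg nccep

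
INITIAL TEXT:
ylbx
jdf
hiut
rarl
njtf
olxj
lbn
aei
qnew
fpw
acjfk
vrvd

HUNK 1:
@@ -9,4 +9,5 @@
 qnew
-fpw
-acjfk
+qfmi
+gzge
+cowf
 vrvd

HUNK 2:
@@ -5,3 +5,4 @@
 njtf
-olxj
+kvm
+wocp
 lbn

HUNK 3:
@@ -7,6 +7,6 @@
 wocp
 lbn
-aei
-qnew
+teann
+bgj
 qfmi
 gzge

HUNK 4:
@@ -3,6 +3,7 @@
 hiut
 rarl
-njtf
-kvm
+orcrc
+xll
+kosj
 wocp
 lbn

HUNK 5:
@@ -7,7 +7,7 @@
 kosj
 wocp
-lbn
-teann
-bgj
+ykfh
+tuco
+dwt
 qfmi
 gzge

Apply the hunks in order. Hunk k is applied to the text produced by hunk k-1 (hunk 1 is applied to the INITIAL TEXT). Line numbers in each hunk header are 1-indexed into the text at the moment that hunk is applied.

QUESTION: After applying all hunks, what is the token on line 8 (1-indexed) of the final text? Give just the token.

Hunk 1: at line 9 remove [fpw,acjfk] add [qfmi,gzge,cowf] -> 13 lines: ylbx jdf hiut rarl njtf olxj lbn aei qnew qfmi gzge cowf vrvd
Hunk 2: at line 5 remove [olxj] add [kvm,wocp] -> 14 lines: ylbx jdf hiut rarl njtf kvm wocp lbn aei qnew qfmi gzge cowf vrvd
Hunk 3: at line 7 remove [aei,qnew] add [teann,bgj] -> 14 lines: ylbx jdf hiut rarl njtf kvm wocp lbn teann bgj qfmi gzge cowf vrvd
Hunk 4: at line 3 remove [njtf,kvm] add [orcrc,xll,kosj] -> 15 lines: ylbx jdf hiut rarl orcrc xll kosj wocp lbn teann bgj qfmi gzge cowf vrvd
Hunk 5: at line 7 remove [lbn,teann,bgj] add [ykfh,tuco,dwt] -> 15 lines: ylbx jdf hiut rarl orcrc xll kosj wocp ykfh tuco dwt qfmi gzge cowf vrvd
Final line 8: wocp

Answer: wocp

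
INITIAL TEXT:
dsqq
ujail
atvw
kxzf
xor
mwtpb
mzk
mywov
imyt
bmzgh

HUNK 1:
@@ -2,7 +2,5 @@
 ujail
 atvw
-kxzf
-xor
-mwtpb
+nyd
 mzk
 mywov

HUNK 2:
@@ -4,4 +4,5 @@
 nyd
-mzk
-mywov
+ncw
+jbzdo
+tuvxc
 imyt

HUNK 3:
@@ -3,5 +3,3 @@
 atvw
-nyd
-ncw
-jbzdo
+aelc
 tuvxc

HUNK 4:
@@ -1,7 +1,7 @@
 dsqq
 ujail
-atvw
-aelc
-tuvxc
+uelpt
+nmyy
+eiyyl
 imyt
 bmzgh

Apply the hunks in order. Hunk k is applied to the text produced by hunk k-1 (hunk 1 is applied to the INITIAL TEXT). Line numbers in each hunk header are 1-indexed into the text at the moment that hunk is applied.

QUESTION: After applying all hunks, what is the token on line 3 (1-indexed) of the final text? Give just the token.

Hunk 1: at line 2 remove [kxzf,xor,mwtpb] add [nyd] -> 8 lines: dsqq ujail atvw nyd mzk mywov imyt bmzgh
Hunk 2: at line 4 remove [mzk,mywov] add [ncw,jbzdo,tuvxc] -> 9 lines: dsqq ujail atvw nyd ncw jbzdo tuvxc imyt bmzgh
Hunk 3: at line 3 remove [nyd,ncw,jbzdo] add [aelc] -> 7 lines: dsqq ujail atvw aelc tuvxc imyt bmzgh
Hunk 4: at line 1 remove [atvw,aelc,tuvxc] add [uelpt,nmyy,eiyyl] -> 7 lines: dsqq ujail uelpt nmyy eiyyl imyt bmzgh
Final line 3: uelpt

Answer: uelpt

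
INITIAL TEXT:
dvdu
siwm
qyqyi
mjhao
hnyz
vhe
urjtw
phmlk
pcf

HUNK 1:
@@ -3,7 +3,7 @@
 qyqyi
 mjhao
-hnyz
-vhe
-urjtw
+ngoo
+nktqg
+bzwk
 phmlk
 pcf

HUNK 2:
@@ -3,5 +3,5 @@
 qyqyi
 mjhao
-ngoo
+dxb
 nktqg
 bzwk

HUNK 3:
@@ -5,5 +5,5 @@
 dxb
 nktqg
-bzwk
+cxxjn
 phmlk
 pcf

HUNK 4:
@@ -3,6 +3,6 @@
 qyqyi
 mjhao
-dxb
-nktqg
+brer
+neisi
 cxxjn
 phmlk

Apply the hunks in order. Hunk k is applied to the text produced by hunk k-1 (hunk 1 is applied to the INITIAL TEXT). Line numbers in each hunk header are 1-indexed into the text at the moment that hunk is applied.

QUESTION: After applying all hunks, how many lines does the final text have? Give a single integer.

Answer: 9

Derivation:
Hunk 1: at line 3 remove [hnyz,vhe,urjtw] add [ngoo,nktqg,bzwk] -> 9 lines: dvdu siwm qyqyi mjhao ngoo nktqg bzwk phmlk pcf
Hunk 2: at line 3 remove [ngoo] add [dxb] -> 9 lines: dvdu siwm qyqyi mjhao dxb nktqg bzwk phmlk pcf
Hunk 3: at line 5 remove [bzwk] add [cxxjn] -> 9 lines: dvdu siwm qyqyi mjhao dxb nktqg cxxjn phmlk pcf
Hunk 4: at line 3 remove [dxb,nktqg] add [brer,neisi] -> 9 lines: dvdu siwm qyqyi mjhao brer neisi cxxjn phmlk pcf
Final line count: 9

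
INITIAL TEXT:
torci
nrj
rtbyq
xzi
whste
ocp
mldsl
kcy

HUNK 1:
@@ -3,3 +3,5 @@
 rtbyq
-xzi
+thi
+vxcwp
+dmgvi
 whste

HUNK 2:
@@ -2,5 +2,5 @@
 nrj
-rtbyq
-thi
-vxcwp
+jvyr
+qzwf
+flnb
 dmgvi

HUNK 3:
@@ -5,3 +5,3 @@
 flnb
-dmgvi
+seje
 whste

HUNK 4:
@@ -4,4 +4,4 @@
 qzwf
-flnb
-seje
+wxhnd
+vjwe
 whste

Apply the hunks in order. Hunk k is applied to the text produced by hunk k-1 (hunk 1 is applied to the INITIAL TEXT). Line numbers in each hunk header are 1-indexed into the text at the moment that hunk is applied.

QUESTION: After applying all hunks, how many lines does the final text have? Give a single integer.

Hunk 1: at line 3 remove [xzi] add [thi,vxcwp,dmgvi] -> 10 lines: torci nrj rtbyq thi vxcwp dmgvi whste ocp mldsl kcy
Hunk 2: at line 2 remove [rtbyq,thi,vxcwp] add [jvyr,qzwf,flnb] -> 10 lines: torci nrj jvyr qzwf flnb dmgvi whste ocp mldsl kcy
Hunk 3: at line 5 remove [dmgvi] add [seje] -> 10 lines: torci nrj jvyr qzwf flnb seje whste ocp mldsl kcy
Hunk 4: at line 4 remove [flnb,seje] add [wxhnd,vjwe] -> 10 lines: torci nrj jvyr qzwf wxhnd vjwe whste ocp mldsl kcy
Final line count: 10

Answer: 10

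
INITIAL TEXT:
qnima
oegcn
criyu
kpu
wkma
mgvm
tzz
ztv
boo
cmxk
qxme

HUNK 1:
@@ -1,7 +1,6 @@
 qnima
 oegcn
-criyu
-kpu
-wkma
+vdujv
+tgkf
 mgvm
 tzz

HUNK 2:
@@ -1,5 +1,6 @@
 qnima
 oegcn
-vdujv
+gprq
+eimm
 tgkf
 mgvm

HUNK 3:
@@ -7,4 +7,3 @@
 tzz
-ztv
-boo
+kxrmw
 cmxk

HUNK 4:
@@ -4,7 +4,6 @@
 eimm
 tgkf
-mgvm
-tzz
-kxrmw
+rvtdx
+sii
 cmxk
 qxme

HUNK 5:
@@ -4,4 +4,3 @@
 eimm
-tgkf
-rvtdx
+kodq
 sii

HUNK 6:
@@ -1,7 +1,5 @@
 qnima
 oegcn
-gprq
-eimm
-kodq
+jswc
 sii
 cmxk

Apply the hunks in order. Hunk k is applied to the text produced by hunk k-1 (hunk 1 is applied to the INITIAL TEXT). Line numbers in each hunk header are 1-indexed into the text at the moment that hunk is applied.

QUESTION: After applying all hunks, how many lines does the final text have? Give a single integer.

Hunk 1: at line 1 remove [criyu,kpu,wkma] add [vdujv,tgkf] -> 10 lines: qnima oegcn vdujv tgkf mgvm tzz ztv boo cmxk qxme
Hunk 2: at line 1 remove [vdujv] add [gprq,eimm] -> 11 lines: qnima oegcn gprq eimm tgkf mgvm tzz ztv boo cmxk qxme
Hunk 3: at line 7 remove [ztv,boo] add [kxrmw] -> 10 lines: qnima oegcn gprq eimm tgkf mgvm tzz kxrmw cmxk qxme
Hunk 4: at line 4 remove [mgvm,tzz,kxrmw] add [rvtdx,sii] -> 9 lines: qnima oegcn gprq eimm tgkf rvtdx sii cmxk qxme
Hunk 5: at line 4 remove [tgkf,rvtdx] add [kodq] -> 8 lines: qnima oegcn gprq eimm kodq sii cmxk qxme
Hunk 6: at line 1 remove [gprq,eimm,kodq] add [jswc] -> 6 lines: qnima oegcn jswc sii cmxk qxme
Final line count: 6

Answer: 6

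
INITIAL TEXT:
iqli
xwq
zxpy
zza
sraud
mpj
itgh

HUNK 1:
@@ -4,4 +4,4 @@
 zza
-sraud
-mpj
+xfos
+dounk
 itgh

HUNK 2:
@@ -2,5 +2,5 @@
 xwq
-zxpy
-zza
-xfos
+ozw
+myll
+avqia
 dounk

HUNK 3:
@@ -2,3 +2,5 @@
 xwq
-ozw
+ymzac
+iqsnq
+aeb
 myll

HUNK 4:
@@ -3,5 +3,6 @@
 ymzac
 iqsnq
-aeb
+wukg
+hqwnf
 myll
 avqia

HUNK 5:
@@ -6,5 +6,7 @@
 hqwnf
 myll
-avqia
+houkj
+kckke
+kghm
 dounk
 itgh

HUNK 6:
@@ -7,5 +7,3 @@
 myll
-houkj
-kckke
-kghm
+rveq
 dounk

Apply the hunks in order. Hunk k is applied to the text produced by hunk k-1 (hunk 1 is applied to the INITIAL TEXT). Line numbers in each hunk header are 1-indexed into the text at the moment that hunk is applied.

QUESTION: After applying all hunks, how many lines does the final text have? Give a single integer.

Hunk 1: at line 4 remove [sraud,mpj] add [xfos,dounk] -> 7 lines: iqli xwq zxpy zza xfos dounk itgh
Hunk 2: at line 2 remove [zxpy,zza,xfos] add [ozw,myll,avqia] -> 7 lines: iqli xwq ozw myll avqia dounk itgh
Hunk 3: at line 2 remove [ozw] add [ymzac,iqsnq,aeb] -> 9 lines: iqli xwq ymzac iqsnq aeb myll avqia dounk itgh
Hunk 4: at line 3 remove [aeb] add [wukg,hqwnf] -> 10 lines: iqli xwq ymzac iqsnq wukg hqwnf myll avqia dounk itgh
Hunk 5: at line 6 remove [avqia] add [houkj,kckke,kghm] -> 12 lines: iqli xwq ymzac iqsnq wukg hqwnf myll houkj kckke kghm dounk itgh
Hunk 6: at line 7 remove [houkj,kckke,kghm] add [rveq] -> 10 lines: iqli xwq ymzac iqsnq wukg hqwnf myll rveq dounk itgh
Final line count: 10

Answer: 10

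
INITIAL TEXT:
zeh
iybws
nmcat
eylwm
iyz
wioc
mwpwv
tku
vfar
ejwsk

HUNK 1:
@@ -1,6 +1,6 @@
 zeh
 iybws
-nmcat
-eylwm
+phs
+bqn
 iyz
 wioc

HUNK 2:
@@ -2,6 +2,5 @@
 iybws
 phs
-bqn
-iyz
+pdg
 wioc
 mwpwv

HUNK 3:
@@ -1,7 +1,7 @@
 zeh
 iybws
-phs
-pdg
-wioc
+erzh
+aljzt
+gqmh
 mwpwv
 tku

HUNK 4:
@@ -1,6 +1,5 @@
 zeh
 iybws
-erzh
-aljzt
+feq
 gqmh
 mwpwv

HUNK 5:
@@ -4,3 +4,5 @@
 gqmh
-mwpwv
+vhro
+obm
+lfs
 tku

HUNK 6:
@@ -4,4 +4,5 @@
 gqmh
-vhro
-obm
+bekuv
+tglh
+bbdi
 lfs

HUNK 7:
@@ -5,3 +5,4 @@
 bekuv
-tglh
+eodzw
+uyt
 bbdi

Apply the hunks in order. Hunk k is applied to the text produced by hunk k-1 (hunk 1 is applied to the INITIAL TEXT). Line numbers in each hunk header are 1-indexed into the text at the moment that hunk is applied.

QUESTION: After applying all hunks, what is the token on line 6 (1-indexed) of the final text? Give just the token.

Hunk 1: at line 1 remove [nmcat,eylwm] add [phs,bqn] -> 10 lines: zeh iybws phs bqn iyz wioc mwpwv tku vfar ejwsk
Hunk 2: at line 2 remove [bqn,iyz] add [pdg] -> 9 lines: zeh iybws phs pdg wioc mwpwv tku vfar ejwsk
Hunk 3: at line 1 remove [phs,pdg,wioc] add [erzh,aljzt,gqmh] -> 9 lines: zeh iybws erzh aljzt gqmh mwpwv tku vfar ejwsk
Hunk 4: at line 1 remove [erzh,aljzt] add [feq] -> 8 lines: zeh iybws feq gqmh mwpwv tku vfar ejwsk
Hunk 5: at line 4 remove [mwpwv] add [vhro,obm,lfs] -> 10 lines: zeh iybws feq gqmh vhro obm lfs tku vfar ejwsk
Hunk 6: at line 4 remove [vhro,obm] add [bekuv,tglh,bbdi] -> 11 lines: zeh iybws feq gqmh bekuv tglh bbdi lfs tku vfar ejwsk
Hunk 7: at line 5 remove [tglh] add [eodzw,uyt] -> 12 lines: zeh iybws feq gqmh bekuv eodzw uyt bbdi lfs tku vfar ejwsk
Final line 6: eodzw

Answer: eodzw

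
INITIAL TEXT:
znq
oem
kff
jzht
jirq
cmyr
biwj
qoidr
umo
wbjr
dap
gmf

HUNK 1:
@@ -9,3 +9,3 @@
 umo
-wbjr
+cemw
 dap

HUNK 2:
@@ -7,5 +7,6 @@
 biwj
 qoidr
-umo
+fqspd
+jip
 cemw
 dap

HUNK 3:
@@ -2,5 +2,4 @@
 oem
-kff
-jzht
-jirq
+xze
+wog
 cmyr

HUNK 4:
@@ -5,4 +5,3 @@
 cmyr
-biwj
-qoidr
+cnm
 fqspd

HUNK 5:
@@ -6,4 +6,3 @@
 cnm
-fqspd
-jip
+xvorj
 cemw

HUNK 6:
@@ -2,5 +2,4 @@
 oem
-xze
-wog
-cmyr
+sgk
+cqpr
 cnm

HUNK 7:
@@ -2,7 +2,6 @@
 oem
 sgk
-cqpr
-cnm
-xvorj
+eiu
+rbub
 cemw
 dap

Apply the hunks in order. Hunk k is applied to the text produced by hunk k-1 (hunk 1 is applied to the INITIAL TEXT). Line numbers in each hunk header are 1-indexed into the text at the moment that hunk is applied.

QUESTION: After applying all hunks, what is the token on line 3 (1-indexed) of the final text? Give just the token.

Hunk 1: at line 9 remove [wbjr] add [cemw] -> 12 lines: znq oem kff jzht jirq cmyr biwj qoidr umo cemw dap gmf
Hunk 2: at line 7 remove [umo] add [fqspd,jip] -> 13 lines: znq oem kff jzht jirq cmyr biwj qoidr fqspd jip cemw dap gmf
Hunk 3: at line 2 remove [kff,jzht,jirq] add [xze,wog] -> 12 lines: znq oem xze wog cmyr biwj qoidr fqspd jip cemw dap gmf
Hunk 4: at line 5 remove [biwj,qoidr] add [cnm] -> 11 lines: znq oem xze wog cmyr cnm fqspd jip cemw dap gmf
Hunk 5: at line 6 remove [fqspd,jip] add [xvorj] -> 10 lines: znq oem xze wog cmyr cnm xvorj cemw dap gmf
Hunk 6: at line 2 remove [xze,wog,cmyr] add [sgk,cqpr] -> 9 lines: znq oem sgk cqpr cnm xvorj cemw dap gmf
Hunk 7: at line 2 remove [cqpr,cnm,xvorj] add [eiu,rbub] -> 8 lines: znq oem sgk eiu rbub cemw dap gmf
Final line 3: sgk

Answer: sgk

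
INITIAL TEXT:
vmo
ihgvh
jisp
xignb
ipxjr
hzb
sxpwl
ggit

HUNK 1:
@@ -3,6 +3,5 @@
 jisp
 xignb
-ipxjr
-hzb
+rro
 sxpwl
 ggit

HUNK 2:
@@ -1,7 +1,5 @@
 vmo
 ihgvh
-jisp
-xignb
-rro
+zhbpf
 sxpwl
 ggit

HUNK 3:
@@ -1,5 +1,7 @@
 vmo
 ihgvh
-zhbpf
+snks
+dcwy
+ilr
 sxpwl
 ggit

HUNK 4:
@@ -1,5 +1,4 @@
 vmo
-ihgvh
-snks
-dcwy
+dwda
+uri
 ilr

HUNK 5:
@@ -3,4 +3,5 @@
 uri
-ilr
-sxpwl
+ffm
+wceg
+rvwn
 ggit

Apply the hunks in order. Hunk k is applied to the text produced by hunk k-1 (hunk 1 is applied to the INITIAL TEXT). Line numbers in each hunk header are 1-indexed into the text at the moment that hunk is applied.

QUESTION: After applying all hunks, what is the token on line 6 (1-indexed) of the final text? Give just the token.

Answer: rvwn

Derivation:
Hunk 1: at line 3 remove [ipxjr,hzb] add [rro] -> 7 lines: vmo ihgvh jisp xignb rro sxpwl ggit
Hunk 2: at line 1 remove [jisp,xignb,rro] add [zhbpf] -> 5 lines: vmo ihgvh zhbpf sxpwl ggit
Hunk 3: at line 1 remove [zhbpf] add [snks,dcwy,ilr] -> 7 lines: vmo ihgvh snks dcwy ilr sxpwl ggit
Hunk 4: at line 1 remove [ihgvh,snks,dcwy] add [dwda,uri] -> 6 lines: vmo dwda uri ilr sxpwl ggit
Hunk 5: at line 3 remove [ilr,sxpwl] add [ffm,wceg,rvwn] -> 7 lines: vmo dwda uri ffm wceg rvwn ggit
Final line 6: rvwn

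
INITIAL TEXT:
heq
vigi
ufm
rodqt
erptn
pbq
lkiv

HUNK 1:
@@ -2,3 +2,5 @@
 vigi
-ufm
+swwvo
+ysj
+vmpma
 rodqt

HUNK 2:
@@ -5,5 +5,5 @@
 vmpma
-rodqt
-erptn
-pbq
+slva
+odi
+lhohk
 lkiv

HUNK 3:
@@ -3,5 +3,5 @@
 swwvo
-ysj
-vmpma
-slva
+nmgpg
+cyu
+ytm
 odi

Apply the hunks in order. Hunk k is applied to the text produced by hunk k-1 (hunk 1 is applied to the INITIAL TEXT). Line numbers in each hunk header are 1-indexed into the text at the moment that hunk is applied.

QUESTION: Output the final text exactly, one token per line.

Hunk 1: at line 2 remove [ufm] add [swwvo,ysj,vmpma] -> 9 lines: heq vigi swwvo ysj vmpma rodqt erptn pbq lkiv
Hunk 2: at line 5 remove [rodqt,erptn,pbq] add [slva,odi,lhohk] -> 9 lines: heq vigi swwvo ysj vmpma slva odi lhohk lkiv
Hunk 3: at line 3 remove [ysj,vmpma,slva] add [nmgpg,cyu,ytm] -> 9 lines: heq vigi swwvo nmgpg cyu ytm odi lhohk lkiv

Answer: heq
vigi
swwvo
nmgpg
cyu
ytm
odi
lhohk
lkiv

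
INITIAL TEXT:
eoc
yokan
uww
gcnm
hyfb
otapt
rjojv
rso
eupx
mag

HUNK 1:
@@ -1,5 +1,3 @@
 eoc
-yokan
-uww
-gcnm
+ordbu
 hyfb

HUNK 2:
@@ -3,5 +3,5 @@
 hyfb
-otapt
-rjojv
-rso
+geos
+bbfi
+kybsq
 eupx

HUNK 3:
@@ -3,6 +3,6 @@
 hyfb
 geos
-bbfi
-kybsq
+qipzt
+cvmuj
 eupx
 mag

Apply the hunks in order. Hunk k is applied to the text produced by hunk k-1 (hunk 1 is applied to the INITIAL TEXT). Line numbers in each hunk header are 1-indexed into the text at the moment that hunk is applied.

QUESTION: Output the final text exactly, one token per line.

Hunk 1: at line 1 remove [yokan,uww,gcnm] add [ordbu] -> 8 lines: eoc ordbu hyfb otapt rjojv rso eupx mag
Hunk 2: at line 3 remove [otapt,rjojv,rso] add [geos,bbfi,kybsq] -> 8 lines: eoc ordbu hyfb geos bbfi kybsq eupx mag
Hunk 3: at line 3 remove [bbfi,kybsq] add [qipzt,cvmuj] -> 8 lines: eoc ordbu hyfb geos qipzt cvmuj eupx mag

Answer: eoc
ordbu
hyfb
geos
qipzt
cvmuj
eupx
mag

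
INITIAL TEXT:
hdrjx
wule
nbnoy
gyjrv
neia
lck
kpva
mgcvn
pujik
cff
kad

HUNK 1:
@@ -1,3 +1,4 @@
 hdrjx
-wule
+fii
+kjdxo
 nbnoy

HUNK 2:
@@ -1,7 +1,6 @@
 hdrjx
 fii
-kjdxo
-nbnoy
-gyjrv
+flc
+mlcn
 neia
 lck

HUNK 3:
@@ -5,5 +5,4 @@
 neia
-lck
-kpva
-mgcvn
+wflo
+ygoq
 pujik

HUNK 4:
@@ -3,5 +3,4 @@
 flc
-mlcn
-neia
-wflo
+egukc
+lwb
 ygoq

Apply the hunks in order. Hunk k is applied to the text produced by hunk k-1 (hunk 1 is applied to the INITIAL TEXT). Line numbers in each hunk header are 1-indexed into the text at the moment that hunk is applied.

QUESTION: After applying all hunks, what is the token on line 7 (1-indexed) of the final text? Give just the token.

Answer: pujik

Derivation:
Hunk 1: at line 1 remove [wule] add [fii,kjdxo] -> 12 lines: hdrjx fii kjdxo nbnoy gyjrv neia lck kpva mgcvn pujik cff kad
Hunk 2: at line 1 remove [kjdxo,nbnoy,gyjrv] add [flc,mlcn] -> 11 lines: hdrjx fii flc mlcn neia lck kpva mgcvn pujik cff kad
Hunk 3: at line 5 remove [lck,kpva,mgcvn] add [wflo,ygoq] -> 10 lines: hdrjx fii flc mlcn neia wflo ygoq pujik cff kad
Hunk 4: at line 3 remove [mlcn,neia,wflo] add [egukc,lwb] -> 9 lines: hdrjx fii flc egukc lwb ygoq pujik cff kad
Final line 7: pujik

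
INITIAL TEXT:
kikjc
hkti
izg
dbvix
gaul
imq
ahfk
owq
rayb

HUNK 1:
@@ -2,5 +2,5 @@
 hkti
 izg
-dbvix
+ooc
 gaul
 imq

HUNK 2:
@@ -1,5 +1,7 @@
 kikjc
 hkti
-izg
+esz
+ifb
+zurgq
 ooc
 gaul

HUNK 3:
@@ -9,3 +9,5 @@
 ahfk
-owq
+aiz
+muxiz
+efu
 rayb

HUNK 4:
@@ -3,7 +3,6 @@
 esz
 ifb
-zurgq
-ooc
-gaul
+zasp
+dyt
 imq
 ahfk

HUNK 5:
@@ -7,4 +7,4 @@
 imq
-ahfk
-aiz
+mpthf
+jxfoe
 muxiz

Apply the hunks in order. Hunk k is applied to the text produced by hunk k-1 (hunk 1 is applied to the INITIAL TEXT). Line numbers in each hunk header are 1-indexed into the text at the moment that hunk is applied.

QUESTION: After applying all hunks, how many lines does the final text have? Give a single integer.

Answer: 12

Derivation:
Hunk 1: at line 2 remove [dbvix] add [ooc] -> 9 lines: kikjc hkti izg ooc gaul imq ahfk owq rayb
Hunk 2: at line 1 remove [izg] add [esz,ifb,zurgq] -> 11 lines: kikjc hkti esz ifb zurgq ooc gaul imq ahfk owq rayb
Hunk 3: at line 9 remove [owq] add [aiz,muxiz,efu] -> 13 lines: kikjc hkti esz ifb zurgq ooc gaul imq ahfk aiz muxiz efu rayb
Hunk 4: at line 3 remove [zurgq,ooc,gaul] add [zasp,dyt] -> 12 lines: kikjc hkti esz ifb zasp dyt imq ahfk aiz muxiz efu rayb
Hunk 5: at line 7 remove [ahfk,aiz] add [mpthf,jxfoe] -> 12 lines: kikjc hkti esz ifb zasp dyt imq mpthf jxfoe muxiz efu rayb
Final line count: 12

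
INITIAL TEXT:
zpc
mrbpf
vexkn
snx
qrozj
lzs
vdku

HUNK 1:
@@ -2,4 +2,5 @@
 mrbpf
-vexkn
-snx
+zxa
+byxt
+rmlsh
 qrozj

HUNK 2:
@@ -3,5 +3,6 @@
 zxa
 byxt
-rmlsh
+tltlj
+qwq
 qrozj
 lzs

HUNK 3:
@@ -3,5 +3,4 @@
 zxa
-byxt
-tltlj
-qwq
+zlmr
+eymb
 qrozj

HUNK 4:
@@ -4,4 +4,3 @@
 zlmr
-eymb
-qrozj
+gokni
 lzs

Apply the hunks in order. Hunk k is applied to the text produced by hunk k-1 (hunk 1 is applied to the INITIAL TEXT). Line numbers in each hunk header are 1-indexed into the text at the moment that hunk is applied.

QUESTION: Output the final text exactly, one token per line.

Hunk 1: at line 2 remove [vexkn,snx] add [zxa,byxt,rmlsh] -> 8 lines: zpc mrbpf zxa byxt rmlsh qrozj lzs vdku
Hunk 2: at line 3 remove [rmlsh] add [tltlj,qwq] -> 9 lines: zpc mrbpf zxa byxt tltlj qwq qrozj lzs vdku
Hunk 3: at line 3 remove [byxt,tltlj,qwq] add [zlmr,eymb] -> 8 lines: zpc mrbpf zxa zlmr eymb qrozj lzs vdku
Hunk 4: at line 4 remove [eymb,qrozj] add [gokni] -> 7 lines: zpc mrbpf zxa zlmr gokni lzs vdku

Answer: zpc
mrbpf
zxa
zlmr
gokni
lzs
vdku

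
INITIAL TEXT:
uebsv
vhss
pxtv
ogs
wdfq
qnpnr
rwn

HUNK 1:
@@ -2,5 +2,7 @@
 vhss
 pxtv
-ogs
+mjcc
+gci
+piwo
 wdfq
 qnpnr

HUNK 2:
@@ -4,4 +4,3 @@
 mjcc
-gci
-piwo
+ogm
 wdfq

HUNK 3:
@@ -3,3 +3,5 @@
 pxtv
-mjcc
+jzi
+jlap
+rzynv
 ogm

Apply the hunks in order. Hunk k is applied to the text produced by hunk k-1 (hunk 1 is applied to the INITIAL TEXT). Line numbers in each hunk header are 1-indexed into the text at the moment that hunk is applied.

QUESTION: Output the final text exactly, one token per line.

Hunk 1: at line 2 remove [ogs] add [mjcc,gci,piwo] -> 9 lines: uebsv vhss pxtv mjcc gci piwo wdfq qnpnr rwn
Hunk 2: at line 4 remove [gci,piwo] add [ogm] -> 8 lines: uebsv vhss pxtv mjcc ogm wdfq qnpnr rwn
Hunk 3: at line 3 remove [mjcc] add [jzi,jlap,rzynv] -> 10 lines: uebsv vhss pxtv jzi jlap rzynv ogm wdfq qnpnr rwn

Answer: uebsv
vhss
pxtv
jzi
jlap
rzynv
ogm
wdfq
qnpnr
rwn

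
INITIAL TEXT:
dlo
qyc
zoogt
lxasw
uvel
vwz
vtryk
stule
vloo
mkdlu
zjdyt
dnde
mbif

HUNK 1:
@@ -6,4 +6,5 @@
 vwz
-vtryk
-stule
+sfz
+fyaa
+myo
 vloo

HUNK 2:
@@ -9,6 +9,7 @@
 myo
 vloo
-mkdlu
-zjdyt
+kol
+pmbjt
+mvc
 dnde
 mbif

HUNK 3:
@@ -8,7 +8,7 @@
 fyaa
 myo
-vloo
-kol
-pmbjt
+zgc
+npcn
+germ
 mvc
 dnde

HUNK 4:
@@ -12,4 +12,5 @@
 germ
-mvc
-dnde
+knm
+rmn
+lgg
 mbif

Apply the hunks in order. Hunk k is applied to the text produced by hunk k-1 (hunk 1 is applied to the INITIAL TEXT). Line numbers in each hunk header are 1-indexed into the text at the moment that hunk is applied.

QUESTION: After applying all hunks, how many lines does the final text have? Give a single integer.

Answer: 16

Derivation:
Hunk 1: at line 6 remove [vtryk,stule] add [sfz,fyaa,myo] -> 14 lines: dlo qyc zoogt lxasw uvel vwz sfz fyaa myo vloo mkdlu zjdyt dnde mbif
Hunk 2: at line 9 remove [mkdlu,zjdyt] add [kol,pmbjt,mvc] -> 15 lines: dlo qyc zoogt lxasw uvel vwz sfz fyaa myo vloo kol pmbjt mvc dnde mbif
Hunk 3: at line 8 remove [vloo,kol,pmbjt] add [zgc,npcn,germ] -> 15 lines: dlo qyc zoogt lxasw uvel vwz sfz fyaa myo zgc npcn germ mvc dnde mbif
Hunk 4: at line 12 remove [mvc,dnde] add [knm,rmn,lgg] -> 16 lines: dlo qyc zoogt lxasw uvel vwz sfz fyaa myo zgc npcn germ knm rmn lgg mbif
Final line count: 16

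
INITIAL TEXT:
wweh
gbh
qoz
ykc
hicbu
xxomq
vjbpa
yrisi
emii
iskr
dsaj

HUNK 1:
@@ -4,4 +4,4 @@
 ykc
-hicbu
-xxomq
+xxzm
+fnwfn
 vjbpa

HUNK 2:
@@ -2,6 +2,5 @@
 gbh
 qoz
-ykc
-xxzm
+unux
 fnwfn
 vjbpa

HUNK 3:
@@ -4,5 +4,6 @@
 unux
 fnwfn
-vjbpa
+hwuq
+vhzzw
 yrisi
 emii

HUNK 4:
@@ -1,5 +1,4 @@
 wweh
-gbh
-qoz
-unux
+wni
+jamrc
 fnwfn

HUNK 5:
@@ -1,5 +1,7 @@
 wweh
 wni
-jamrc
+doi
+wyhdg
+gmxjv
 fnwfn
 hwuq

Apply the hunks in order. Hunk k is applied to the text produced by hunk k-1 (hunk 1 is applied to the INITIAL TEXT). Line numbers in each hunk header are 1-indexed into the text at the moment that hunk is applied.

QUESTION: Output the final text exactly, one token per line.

Hunk 1: at line 4 remove [hicbu,xxomq] add [xxzm,fnwfn] -> 11 lines: wweh gbh qoz ykc xxzm fnwfn vjbpa yrisi emii iskr dsaj
Hunk 2: at line 2 remove [ykc,xxzm] add [unux] -> 10 lines: wweh gbh qoz unux fnwfn vjbpa yrisi emii iskr dsaj
Hunk 3: at line 4 remove [vjbpa] add [hwuq,vhzzw] -> 11 lines: wweh gbh qoz unux fnwfn hwuq vhzzw yrisi emii iskr dsaj
Hunk 4: at line 1 remove [gbh,qoz,unux] add [wni,jamrc] -> 10 lines: wweh wni jamrc fnwfn hwuq vhzzw yrisi emii iskr dsaj
Hunk 5: at line 1 remove [jamrc] add [doi,wyhdg,gmxjv] -> 12 lines: wweh wni doi wyhdg gmxjv fnwfn hwuq vhzzw yrisi emii iskr dsaj

Answer: wweh
wni
doi
wyhdg
gmxjv
fnwfn
hwuq
vhzzw
yrisi
emii
iskr
dsaj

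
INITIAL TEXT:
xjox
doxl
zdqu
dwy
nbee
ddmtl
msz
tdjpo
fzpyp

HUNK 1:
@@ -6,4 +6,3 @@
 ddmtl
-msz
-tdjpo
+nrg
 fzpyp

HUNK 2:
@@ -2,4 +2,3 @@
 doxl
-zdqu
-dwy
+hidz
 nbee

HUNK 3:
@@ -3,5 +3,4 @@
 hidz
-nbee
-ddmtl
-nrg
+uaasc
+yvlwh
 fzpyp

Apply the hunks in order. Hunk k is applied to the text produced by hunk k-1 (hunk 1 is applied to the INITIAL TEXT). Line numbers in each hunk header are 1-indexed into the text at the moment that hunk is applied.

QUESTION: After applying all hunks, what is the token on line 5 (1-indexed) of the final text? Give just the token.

Answer: yvlwh

Derivation:
Hunk 1: at line 6 remove [msz,tdjpo] add [nrg] -> 8 lines: xjox doxl zdqu dwy nbee ddmtl nrg fzpyp
Hunk 2: at line 2 remove [zdqu,dwy] add [hidz] -> 7 lines: xjox doxl hidz nbee ddmtl nrg fzpyp
Hunk 3: at line 3 remove [nbee,ddmtl,nrg] add [uaasc,yvlwh] -> 6 lines: xjox doxl hidz uaasc yvlwh fzpyp
Final line 5: yvlwh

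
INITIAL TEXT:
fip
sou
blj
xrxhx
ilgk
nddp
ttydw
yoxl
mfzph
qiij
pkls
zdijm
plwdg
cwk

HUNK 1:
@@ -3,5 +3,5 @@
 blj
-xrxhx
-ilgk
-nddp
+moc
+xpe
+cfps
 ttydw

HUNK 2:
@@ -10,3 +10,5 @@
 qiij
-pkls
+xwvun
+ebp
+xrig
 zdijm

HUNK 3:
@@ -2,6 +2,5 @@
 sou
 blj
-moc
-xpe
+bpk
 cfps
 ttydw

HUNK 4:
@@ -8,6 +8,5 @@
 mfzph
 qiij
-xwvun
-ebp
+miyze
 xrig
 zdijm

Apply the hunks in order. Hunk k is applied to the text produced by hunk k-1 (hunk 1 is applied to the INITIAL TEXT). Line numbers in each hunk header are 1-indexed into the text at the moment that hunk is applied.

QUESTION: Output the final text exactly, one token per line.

Answer: fip
sou
blj
bpk
cfps
ttydw
yoxl
mfzph
qiij
miyze
xrig
zdijm
plwdg
cwk

Derivation:
Hunk 1: at line 3 remove [xrxhx,ilgk,nddp] add [moc,xpe,cfps] -> 14 lines: fip sou blj moc xpe cfps ttydw yoxl mfzph qiij pkls zdijm plwdg cwk
Hunk 2: at line 10 remove [pkls] add [xwvun,ebp,xrig] -> 16 lines: fip sou blj moc xpe cfps ttydw yoxl mfzph qiij xwvun ebp xrig zdijm plwdg cwk
Hunk 3: at line 2 remove [moc,xpe] add [bpk] -> 15 lines: fip sou blj bpk cfps ttydw yoxl mfzph qiij xwvun ebp xrig zdijm plwdg cwk
Hunk 4: at line 8 remove [xwvun,ebp] add [miyze] -> 14 lines: fip sou blj bpk cfps ttydw yoxl mfzph qiij miyze xrig zdijm plwdg cwk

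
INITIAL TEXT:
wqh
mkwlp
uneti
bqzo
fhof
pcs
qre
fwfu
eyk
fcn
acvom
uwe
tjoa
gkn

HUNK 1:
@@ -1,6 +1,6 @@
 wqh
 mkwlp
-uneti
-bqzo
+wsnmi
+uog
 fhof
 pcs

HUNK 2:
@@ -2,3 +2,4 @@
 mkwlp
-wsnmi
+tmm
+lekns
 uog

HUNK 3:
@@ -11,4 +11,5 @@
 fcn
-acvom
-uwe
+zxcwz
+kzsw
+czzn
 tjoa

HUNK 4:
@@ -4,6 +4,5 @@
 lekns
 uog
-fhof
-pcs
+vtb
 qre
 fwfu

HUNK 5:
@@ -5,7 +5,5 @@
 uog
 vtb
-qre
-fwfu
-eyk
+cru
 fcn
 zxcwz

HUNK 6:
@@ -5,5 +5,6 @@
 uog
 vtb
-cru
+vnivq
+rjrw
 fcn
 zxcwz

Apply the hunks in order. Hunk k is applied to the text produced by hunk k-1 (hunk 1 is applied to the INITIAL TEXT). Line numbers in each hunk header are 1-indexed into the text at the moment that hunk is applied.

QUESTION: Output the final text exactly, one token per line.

Answer: wqh
mkwlp
tmm
lekns
uog
vtb
vnivq
rjrw
fcn
zxcwz
kzsw
czzn
tjoa
gkn

Derivation:
Hunk 1: at line 1 remove [uneti,bqzo] add [wsnmi,uog] -> 14 lines: wqh mkwlp wsnmi uog fhof pcs qre fwfu eyk fcn acvom uwe tjoa gkn
Hunk 2: at line 2 remove [wsnmi] add [tmm,lekns] -> 15 lines: wqh mkwlp tmm lekns uog fhof pcs qre fwfu eyk fcn acvom uwe tjoa gkn
Hunk 3: at line 11 remove [acvom,uwe] add [zxcwz,kzsw,czzn] -> 16 lines: wqh mkwlp tmm lekns uog fhof pcs qre fwfu eyk fcn zxcwz kzsw czzn tjoa gkn
Hunk 4: at line 4 remove [fhof,pcs] add [vtb] -> 15 lines: wqh mkwlp tmm lekns uog vtb qre fwfu eyk fcn zxcwz kzsw czzn tjoa gkn
Hunk 5: at line 5 remove [qre,fwfu,eyk] add [cru] -> 13 lines: wqh mkwlp tmm lekns uog vtb cru fcn zxcwz kzsw czzn tjoa gkn
Hunk 6: at line 5 remove [cru] add [vnivq,rjrw] -> 14 lines: wqh mkwlp tmm lekns uog vtb vnivq rjrw fcn zxcwz kzsw czzn tjoa gkn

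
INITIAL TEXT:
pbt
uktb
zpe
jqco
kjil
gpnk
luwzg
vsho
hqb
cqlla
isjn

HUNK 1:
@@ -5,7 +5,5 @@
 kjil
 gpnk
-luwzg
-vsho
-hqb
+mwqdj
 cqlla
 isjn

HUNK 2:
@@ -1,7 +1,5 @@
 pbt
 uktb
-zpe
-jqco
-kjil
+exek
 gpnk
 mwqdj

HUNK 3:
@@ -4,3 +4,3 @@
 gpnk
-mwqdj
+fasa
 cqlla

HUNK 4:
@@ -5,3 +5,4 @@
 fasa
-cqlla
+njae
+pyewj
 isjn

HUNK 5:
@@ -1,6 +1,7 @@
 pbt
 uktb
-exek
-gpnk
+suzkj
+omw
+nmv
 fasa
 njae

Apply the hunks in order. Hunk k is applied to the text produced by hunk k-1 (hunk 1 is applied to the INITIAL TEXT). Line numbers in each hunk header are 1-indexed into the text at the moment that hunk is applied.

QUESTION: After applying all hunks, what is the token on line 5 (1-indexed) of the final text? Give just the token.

Hunk 1: at line 5 remove [luwzg,vsho,hqb] add [mwqdj] -> 9 lines: pbt uktb zpe jqco kjil gpnk mwqdj cqlla isjn
Hunk 2: at line 1 remove [zpe,jqco,kjil] add [exek] -> 7 lines: pbt uktb exek gpnk mwqdj cqlla isjn
Hunk 3: at line 4 remove [mwqdj] add [fasa] -> 7 lines: pbt uktb exek gpnk fasa cqlla isjn
Hunk 4: at line 5 remove [cqlla] add [njae,pyewj] -> 8 lines: pbt uktb exek gpnk fasa njae pyewj isjn
Hunk 5: at line 1 remove [exek,gpnk] add [suzkj,omw,nmv] -> 9 lines: pbt uktb suzkj omw nmv fasa njae pyewj isjn
Final line 5: nmv

Answer: nmv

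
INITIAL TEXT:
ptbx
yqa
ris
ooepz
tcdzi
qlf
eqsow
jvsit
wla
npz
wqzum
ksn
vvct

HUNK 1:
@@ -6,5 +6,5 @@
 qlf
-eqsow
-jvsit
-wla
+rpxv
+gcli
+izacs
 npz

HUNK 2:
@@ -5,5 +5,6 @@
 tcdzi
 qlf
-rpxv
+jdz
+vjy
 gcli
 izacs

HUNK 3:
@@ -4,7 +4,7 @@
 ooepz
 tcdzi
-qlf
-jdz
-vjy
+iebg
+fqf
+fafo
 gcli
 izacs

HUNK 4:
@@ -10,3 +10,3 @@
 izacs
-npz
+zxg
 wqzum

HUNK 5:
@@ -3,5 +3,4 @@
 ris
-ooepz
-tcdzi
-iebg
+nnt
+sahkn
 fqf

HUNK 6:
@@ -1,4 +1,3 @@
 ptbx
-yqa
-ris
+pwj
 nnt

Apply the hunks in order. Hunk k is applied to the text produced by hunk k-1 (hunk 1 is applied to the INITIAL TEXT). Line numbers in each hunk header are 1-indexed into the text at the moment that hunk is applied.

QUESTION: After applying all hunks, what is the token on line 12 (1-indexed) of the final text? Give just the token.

Hunk 1: at line 6 remove [eqsow,jvsit,wla] add [rpxv,gcli,izacs] -> 13 lines: ptbx yqa ris ooepz tcdzi qlf rpxv gcli izacs npz wqzum ksn vvct
Hunk 2: at line 5 remove [rpxv] add [jdz,vjy] -> 14 lines: ptbx yqa ris ooepz tcdzi qlf jdz vjy gcli izacs npz wqzum ksn vvct
Hunk 3: at line 4 remove [qlf,jdz,vjy] add [iebg,fqf,fafo] -> 14 lines: ptbx yqa ris ooepz tcdzi iebg fqf fafo gcli izacs npz wqzum ksn vvct
Hunk 4: at line 10 remove [npz] add [zxg] -> 14 lines: ptbx yqa ris ooepz tcdzi iebg fqf fafo gcli izacs zxg wqzum ksn vvct
Hunk 5: at line 3 remove [ooepz,tcdzi,iebg] add [nnt,sahkn] -> 13 lines: ptbx yqa ris nnt sahkn fqf fafo gcli izacs zxg wqzum ksn vvct
Hunk 6: at line 1 remove [yqa,ris] add [pwj] -> 12 lines: ptbx pwj nnt sahkn fqf fafo gcli izacs zxg wqzum ksn vvct
Final line 12: vvct

Answer: vvct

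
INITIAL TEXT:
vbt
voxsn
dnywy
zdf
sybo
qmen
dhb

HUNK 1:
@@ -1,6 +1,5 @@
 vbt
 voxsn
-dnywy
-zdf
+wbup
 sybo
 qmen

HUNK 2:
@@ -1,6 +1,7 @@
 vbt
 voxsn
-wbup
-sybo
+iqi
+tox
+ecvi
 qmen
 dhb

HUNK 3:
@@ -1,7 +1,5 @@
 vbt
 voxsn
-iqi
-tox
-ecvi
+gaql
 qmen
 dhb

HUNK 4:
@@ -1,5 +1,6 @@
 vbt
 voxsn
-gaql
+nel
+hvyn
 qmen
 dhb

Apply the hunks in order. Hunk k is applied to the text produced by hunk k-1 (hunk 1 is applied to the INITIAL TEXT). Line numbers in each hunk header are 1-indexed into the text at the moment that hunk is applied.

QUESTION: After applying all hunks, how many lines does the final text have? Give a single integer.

Hunk 1: at line 1 remove [dnywy,zdf] add [wbup] -> 6 lines: vbt voxsn wbup sybo qmen dhb
Hunk 2: at line 1 remove [wbup,sybo] add [iqi,tox,ecvi] -> 7 lines: vbt voxsn iqi tox ecvi qmen dhb
Hunk 3: at line 1 remove [iqi,tox,ecvi] add [gaql] -> 5 lines: vbt voxsn gaql qmen dhb
Hunk 4: at line 1 remove [gaql] add [nel,hvyn] -> 6 lines: vbt voxsn nel hvyn qmen dhb
Final line count: 6

Answer: 6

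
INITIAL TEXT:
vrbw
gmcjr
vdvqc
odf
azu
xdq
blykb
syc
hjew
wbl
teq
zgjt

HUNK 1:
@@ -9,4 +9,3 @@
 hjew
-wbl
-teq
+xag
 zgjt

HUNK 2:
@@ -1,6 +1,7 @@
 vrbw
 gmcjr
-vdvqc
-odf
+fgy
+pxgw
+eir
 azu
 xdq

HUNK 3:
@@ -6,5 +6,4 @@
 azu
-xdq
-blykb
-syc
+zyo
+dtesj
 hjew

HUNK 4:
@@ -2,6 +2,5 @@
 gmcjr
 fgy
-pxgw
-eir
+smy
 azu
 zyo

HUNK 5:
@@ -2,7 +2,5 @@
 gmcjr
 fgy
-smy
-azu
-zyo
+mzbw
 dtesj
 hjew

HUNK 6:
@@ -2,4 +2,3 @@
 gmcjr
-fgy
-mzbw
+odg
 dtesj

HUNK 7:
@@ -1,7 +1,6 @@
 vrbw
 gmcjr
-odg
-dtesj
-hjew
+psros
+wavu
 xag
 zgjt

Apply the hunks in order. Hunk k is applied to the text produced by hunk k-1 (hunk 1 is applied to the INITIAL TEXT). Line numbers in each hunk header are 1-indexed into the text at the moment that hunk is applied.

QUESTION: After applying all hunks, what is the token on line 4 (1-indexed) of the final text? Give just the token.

Answer: wavu

Derivation:
Hunk 1: at line 9 remove [wbl,teq] add [xag] -> 11 lines: vrbw gmcjr vdvqc odf azu xdq blykb syc hjew xag zgjt
Hunk 2: at line 1 remove [vdvqc,odf] add [fgy,pxgw,eir] -> 12 lines: vrbw gmcjr fgy pxgw eir azu xdq blykb syc hjew xag zgjt
Hunk 3: at line 6 remove [xdq,blykb,syc] add [zyo,dtesj] -> 11 lines: vrbw gmcjr fgy pxgw eir azu zyo dtesj hjew xag zgjt
Hunk 4: at line 2 remove [pxgw,eir] add [smy] -> 10 lines: vrbw gmcjr fgy smy azu zyo dtesj hjew xag zgjt
Hunk 5: at line 2 remove [smy,azu,zyo] add [mzbw] -> 8 lines: vrbw gmcjr fgy mzbw dtesj hjew xag zgjt
Hunk 6: at line 2 remove [fgy,mzbw] add [odg] -> 7 lines: vrbw gmcjr odg dtesj hjew xag zgjt
Hunk 7: at line 1 remove [odg,dtesj,hjew] add [psros,wavu] -> 6 lines: vrbw gmcjr psros wavu xag zgjt
Final line 4: wavu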